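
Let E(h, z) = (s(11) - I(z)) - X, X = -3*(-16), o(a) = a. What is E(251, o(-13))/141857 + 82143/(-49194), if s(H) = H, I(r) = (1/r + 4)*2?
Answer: -16834661585/10080074706 ≈ -1.6701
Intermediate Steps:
I(r) = 8 + 2/r (I(r) = (4 + 1/r)*2 = 8 + 2/r)
X = 48
E(h, z) = -45 - 2/z (E(h, z) = (11 - (8 + 2/z)) - 1*48 = (11 + (-8 - 2/z)) - 48 = (3 - 2/z) - 48 = -45 - 2/z)
E(251, o(-13))/141857 + 82143/(-49194) = (-45 - 2/(-13))/141857 + 82143/(-49194) = (-45 - 2*(-1/13))*(1/141857) + 82143*(-1/49194) = (-45 + 2/13)*(1/141857) - 9127/5466 = -583/13*1/141857 - 9127/5466 = -583/1844141 - 9127/5466 = -16834661585/10080074706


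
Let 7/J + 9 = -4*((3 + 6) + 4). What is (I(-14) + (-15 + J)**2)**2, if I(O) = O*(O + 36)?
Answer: 87606528256/13845841 ≈ 6327.3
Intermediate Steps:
J = -7/61 (J = 7/(-9 - 4*((3 + 6) + 4)) = 7/(-9 - 4*(9 + 4)) = 7/(-9 - 4*13) = 7/(-9 - 52) = 7/(-61) = 7*(-1/61) = -7/61 ≈ -0.11475)
I(O) = O*(36 + O)
(I(-14) + (-15 + J)**2)**2 = (-14*(36 - 14) + (-15 - 7/61)**2)**2 = (-14*22 + (-922/61)**2)**2 = (-308 + 850084/3721)**2 = (-295984/3721)**2 = 87606528256/13845841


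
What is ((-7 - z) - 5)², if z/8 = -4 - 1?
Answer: 784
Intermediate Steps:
z = -40 (z = 8*(-4 - 1) = 8*(-5) = -40)
((-7 - z) - 5)² = ((-7 - 1*(-40)) - 5)² = ((-7 + 40) - 5)² = (33 - 5)² = 28² = 784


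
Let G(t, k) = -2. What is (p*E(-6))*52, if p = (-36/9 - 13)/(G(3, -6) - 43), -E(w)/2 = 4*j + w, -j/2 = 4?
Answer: 67184/45 ≈ 1493.0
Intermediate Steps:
j = -8 (j = -2*4 = -8)
E(w) = 64 - 2*w (E(w) = -2*(4*(-8) + w) = -2*(-32 + w) = 64 - 2*w)
p = 17/45 (p = (-36/9 - 13)/(-2 - 43) = (-36*1/9 - 13)/(-45) = (-4 - 13)*(-1/45) = -17*(-1/45) = 17/45 ≈ 0.37778)
(p*E(-6))*52 = (17*(64 - 2*(-6))/45)*52 = (17*(64 + 12)/45)*52 = ((17/45)*76)*52 = (1292/45)*52 = 67184/45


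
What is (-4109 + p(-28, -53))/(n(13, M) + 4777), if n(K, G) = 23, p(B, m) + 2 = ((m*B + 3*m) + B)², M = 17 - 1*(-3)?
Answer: 279683/800 ≈ 349.60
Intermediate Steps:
M = 20 (M = 17 + 3 = 20)
p(B, m) = -2 + (B + 3*m + B*m)² (p(B, m) = -2 + ((m*B + 3*m) + B)² = -2 + ((B*m + 3*m) + B)² = -2 + ((3*m + B*m) + B)² = -2 + (B + 3*m + B*m)²)
(-4109 + p(-28, -53))/(n(13, M) + 4777) = (-4109 + (-2 + (-28 + 3*(-53) - 28*(-53))²))/(23 + 4777) = (-4109 + (-2 + (-28 - 159 + 1484)²))/4800 = (-4109 + (-2 + 1297²))*(1/4800) = (-4109 + (-2 + 1682209))*(1/4800) = (-4109 + 1682207)*(1/4800) = 1678098*(1/4800) = 279683/800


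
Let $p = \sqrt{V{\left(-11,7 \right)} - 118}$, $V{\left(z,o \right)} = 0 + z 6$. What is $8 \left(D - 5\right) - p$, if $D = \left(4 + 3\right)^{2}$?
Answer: $352 - 2 i \sqrt{46} \approx 352.0 - 13.565 i$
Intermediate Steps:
$V{\left(z,o \right)} = 6 z$ ($V{\left(z,o \right)} = 0 + 6 z = 6 z$)
$D = 49$ ($D = 7^{2} = 49$)
$p = 2 i \sqrt{46}$ ($p = \sqrt{6 \left(-11\right) - 118} = \sqrt{-66 - 118} = \sqrt{-184} = 2 i \sqrt{46} \approx 13.565 i$)
$8 \left(D - 5\right) - p = 8 \left(49 - 5\right) - 2 i \sqrt{46} = 8 \cdot 44 - 2 i \sqrt{46} = 352 - 2 i \sqrt{46}$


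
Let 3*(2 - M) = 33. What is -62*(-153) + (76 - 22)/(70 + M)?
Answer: 578700/61 ≈ 9486.9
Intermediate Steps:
M = -9 (M = 2 - ⅓*33 = 2 - 11 = -9)
-62*(-153) + (76 - 22)/(70 + M) = -62*(-153) + (76 - 22)/(70 - 9) = 9486 + 54/61 = 578700/61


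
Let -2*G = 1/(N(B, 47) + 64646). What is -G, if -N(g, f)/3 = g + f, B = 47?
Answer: 1/128728 ≈ 7.7683e-6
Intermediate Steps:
N(g, f) = -3*f - 3*g (N(g, f) = -3*(g + f) = -3*(f + g) = -3*f - 3*g)
G = -1/128728 (G = -1/(2*((-3*47 - 3*47) + 64646)) = -1/(2*((-141 - 141) + 64646)) = -1/(2*(-282 + 64646)) = -1/2/64364 = -1/2*1/64364 = -1/128728 ≈ -7.7683e-6)
-G = -1*(-1/128728) = 1/128728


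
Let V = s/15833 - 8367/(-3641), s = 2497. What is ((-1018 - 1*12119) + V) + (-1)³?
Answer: -757237240226/57647953 ≈ -13136.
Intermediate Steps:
V = 141566288/57647953 (V = 2497/15833 - 8367/(-3641) = 2497*(1/15833) - 8367*(-1/3641) = 2497/15833 + 8367/3641 = 141566288/57647953 ≈ 2.4557)
((-1018 - 1*12119) + V) + (-1)³ = ((-1018 - 1*12119) + 141566288/57647953) + (-1)³ = ((-1018 - 12119) + 141566288/57647953) - 1 = (-13137 + 141566288/57647953) - 1 = -757179592273/57647953 - 1 = -757237240226/57647953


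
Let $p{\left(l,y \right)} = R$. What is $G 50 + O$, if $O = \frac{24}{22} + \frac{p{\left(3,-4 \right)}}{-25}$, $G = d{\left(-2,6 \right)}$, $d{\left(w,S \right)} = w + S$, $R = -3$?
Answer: $\frac{55333}{275} \approx 201.21$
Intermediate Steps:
$p{\left(l,y \right)} = -3$
$d{\left(w,S \right)} = S + w$
$G = 4$ ($G = 6 - 2 = 4$)
$O = \frac{333}{275}$ ($O = \frac{24}{22} - \frac{3}{-25} = 24 \cdot \frac{1}{22} - - \frac{3}{25} = \frac{12}{11} + \frac{3}{25} = \frac{333}{275} \approx 1.2109$)
$G 50 + O = 4 \cdot 50 + \frac{333}{275} = 200 + \frac{333}{275} = \frac{55333}{275}$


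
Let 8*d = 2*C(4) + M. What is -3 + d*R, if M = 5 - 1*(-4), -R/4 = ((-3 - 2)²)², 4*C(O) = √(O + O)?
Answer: -5631/2 - 625*√2/2 ≈ -3257.4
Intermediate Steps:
C(O) = √2*√O/4 (C(O) = √(O + O)/4 = √(2*O)/4 = (√2*√O)/4 = √2*√O/4)
R = -2500 (R = -4*(-3 - 2)⁴ = -4*((-5)²)² = -4*25² = -4*625 = -2500)
M = 9 (M = 5 + 4 = 9)
d = 9/8 + √2/8 (d = (2*(√2*√4/4) + 9)/8 = (2*((¼)*√2*2) + 9)/8 = (2*(√2/2) + 9)/8 = (√2 + 9)/8 = (9 + √2)/8 = 9/8 + √2/8 ≈ 1.3018)
-3 + d*R = -3 + (9/8 + √2/8)*(-2500) = -3 + (-5625/2 - 625*√2/2) = -5631/2 - 625*√2/2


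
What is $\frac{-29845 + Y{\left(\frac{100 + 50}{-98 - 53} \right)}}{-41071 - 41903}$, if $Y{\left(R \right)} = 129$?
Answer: $\frac{14858}{41487} \approx 0.35814$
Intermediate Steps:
$\frac{-29845 + Y{\left(\frac{100 + 50}{-98 - 53} \right)}}{-41071 - 41903} = \frac{-29845 + 129}{-41071 - 41903} = - \frac{29716}{-82974} = \left(-29716\right) \left(- \frac{1}{82974}\right) = \frac{14858}{41487}$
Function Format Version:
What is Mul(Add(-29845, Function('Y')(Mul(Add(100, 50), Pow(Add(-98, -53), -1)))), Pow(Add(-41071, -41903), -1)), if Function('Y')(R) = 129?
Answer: Rational(14858, 41487) ≈ 0.35814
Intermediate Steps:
Mul(Add(-29845, Function('Y')(Mul(Add(100, 50), Pow(Add(-98, -53), -1)))), Pow(Add(-41071, -41903), -1)) = Mul(Add(-29845, 129), Pow(Add(-41071, -41903), -1)) = Mul(-29716, Pow(-82974, -1)) = Mul(-29716, Rational(-1, 82974)) = Rational(14858, 41487)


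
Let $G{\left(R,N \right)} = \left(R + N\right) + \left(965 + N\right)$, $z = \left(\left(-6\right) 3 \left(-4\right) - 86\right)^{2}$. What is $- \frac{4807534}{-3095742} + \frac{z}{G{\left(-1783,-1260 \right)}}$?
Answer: $\frac{3860195765}{2583396699} \approx 1.4942$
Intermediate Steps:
$z = 196$ ($z = \left(\left(-18\right) \left(-4\right) - 86\right)^{2} = \left(72 - 86\right)^{2} = \left(-14\right)^{2} = 196$)
$G{\left(R,N \right)} = 965 + R + 2 N$ ($G{\left(R,N \right)} = \left(N + R\right) + \left(965 + N\right) = 965 + R + 2 N$)
$- \frac{4807534}{-3095742} + \frac{z}{G{\left(-1783,-1260 \right)}} = - \frac{4807534}{-3095742} + \frac{196}{965 - 1783 + 2 \left(-1260\right)} = \left(-4807534\right) \left(- \frac{1}{3095742}\right) + \frac{196}{965 - 1783 - 2520} = \frac{2403767}{1547871} + \frac{196}{-3338} = \frac{2403767}{1547871} + 196 \left(- \frac{1}{3338}\right) = \frac{2403767}{1547871} - \frac{98}{1669} = \frac{3860195765}{2583396699}$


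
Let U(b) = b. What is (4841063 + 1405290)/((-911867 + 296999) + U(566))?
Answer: -6246353/614302 ≈ -10.168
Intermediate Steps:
(4841063 + 1405290)/((-911867 + 296999) + U(566)) = (4841063 + 1405290)/((-911867 + 296999) + 566) = 6246353/(-614868 + 566) = 6246353/(-614302) = 6246353*(-1/614302) = -6246353/614302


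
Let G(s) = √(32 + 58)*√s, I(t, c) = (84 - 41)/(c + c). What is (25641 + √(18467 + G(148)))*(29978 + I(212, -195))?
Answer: 99926199219/130 + 11691377*√(18467 + 6*√370)/390 ≈ 7.7275e+8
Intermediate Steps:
I(t, c) = 43/(2*c) (I(t, c) = 43/((2*c)) = 43*(1/(2*c)) = 43/(2*c))
G(s) = 3*√10*√s (G(s) = √90*√s = (3*√10)*√s = 3*√10*√s)
(25641 + √(18467 + G(148)))*(29978 + I(212, -195)) = (25641 + √(18467 + 3*√10*√148))*(29978 + (43/2)/(-195)) = (25641 + √(18467 + 3*√10*(2*√37)))*(29978 + (43/2)*(-1/195)) = (25641 + √(18467 + 6*√370))*(29978 - 43/390) = (25641 + √(18467 + 6*√370))*(11691377/390) = 99926199219/130 + 11691377*√(18467 + 6*√370)/390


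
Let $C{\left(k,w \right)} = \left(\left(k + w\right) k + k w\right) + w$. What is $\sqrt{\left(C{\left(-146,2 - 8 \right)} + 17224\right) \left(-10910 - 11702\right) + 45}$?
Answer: $i \sqrt{910946987} \approx 30182.0 i$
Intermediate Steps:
$C{\left(k,w \right)} = w + k w + k \left(k + w\right)$ ($C{\left(k,w \right)} = \left(k \left(k + w\right) + k w\right) + w = \left(k w + k \left(k + w\right)\right) + w = w + k w + k \left(k + w\right)$)
$\sqrt{\left(C{\left(-146,2 - 8 \right)} + 17224\right) \left(-10910 - 11702\right) + 45} = \sqrt{\left(\left(\left(2 - 8\right) + \left(-146\right)^{2} + 2 \left(-146\right) \left(2 - 8\right)\right) + 17224\right) \left(-10910 - 11702\right) + 45} = \sqrt{\left(\left(-6 + 21316 + 2 \left(-146\right) \left(-6\right)\right) + 17224\right) \left(-22612\right) + 45} = \sqrt{\left(\left(-6 + 21316 + 1752\right) + 17224\right) \left(-22612\right) + 45} = \sqrt{\left(23062 + 17224\right) \left(-22612\right) + 45} = \sqrt{40286 \left(-22612\right) + 45} = \sqrt{-910947032 + 45} = \sqrt{-910946987} = i \sqrt{910946987}$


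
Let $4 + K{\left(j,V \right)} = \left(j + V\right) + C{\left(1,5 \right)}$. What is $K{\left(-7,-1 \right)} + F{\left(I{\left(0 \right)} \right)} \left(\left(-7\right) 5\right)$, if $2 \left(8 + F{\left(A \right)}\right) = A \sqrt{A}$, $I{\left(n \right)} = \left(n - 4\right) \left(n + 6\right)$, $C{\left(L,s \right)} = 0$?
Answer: $268 + 840 i \sqrt{6} \approx 268.0 + 2057.6 i$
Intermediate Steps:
$I{\left(n \right)} = \left(-4 + n\right) \left(6 + n\right)$
$F{\left(A \right)} = -8 + \frac{A^{\frac{3}{2}}}{2}$ ($F{\left(A \right)} = -8 + \frac{A \sqrt{A}}{2} = -8 + \frac{A^{\frac{3}{2}}}{2}$)
$K{\left(j,V \right)} = -4 + V + j$ ($K{\left(j,V \right)} = -4 + \left(\left(j + V\right) + 0\right) = -4 + \left(\left(V + j\right) + 0\right) = -4 + \left(V + j\right) = -4 + V + j$)
$K{\left(-7,-1 \right)} + F{\left(I{\left(0 \right)} \right)} \left(\left(-7\right) 5\right) = \left(-4 - 1 - 7\right) + \left(-8 + \frac{\left(-24 + 0^{2} + 2 \cdot 0\right)^{\frac{3}{2}}}{2}\right) \left(\left(-7\right) 5\right) = -12 + \left(-8 + \frac{\left(-24 + 0 + 0\right)^{\frac{3}{2}}}{2}\right) \left(-35\right) = -12 + \left(-8 + \frac{\left(-24\right)^{\frac{3}{2}}}{2}\right) \left(-35\right) = -12 + \left(-8 + \frac{\left(-48\right) i \sqrt{6}}{2}\right) \left(-35\right) = -12 + \left(-8 - 24 i \sqrt{6}\right) \left(-35\right) = -12 + \left(280 + 840 i \sqrt{6}\right) = 268 + 840 i \sqrt{6}$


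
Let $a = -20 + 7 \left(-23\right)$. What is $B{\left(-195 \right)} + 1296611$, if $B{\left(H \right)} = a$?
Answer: $1296430$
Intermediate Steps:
$a = -181$ ($a = -20 - 161 = -181$)
$B{\left(H \right)} = -181$
$B{\left(-195 \right)} + 1296611 = -181 + 1296611 = 1296430$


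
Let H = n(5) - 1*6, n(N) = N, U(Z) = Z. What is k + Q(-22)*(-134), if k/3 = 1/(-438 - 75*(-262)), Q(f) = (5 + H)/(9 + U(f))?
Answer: 24013885/582426 ≈ 41.231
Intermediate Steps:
H = -1 (H = 5 - 1*6 = 5 - 6 = -1)
Q(f) = 4/(9 + f) (Q(f) = (5 - 1)/(9 + f) = 4/(9 + f))
k = 1/44802 (k = 3*(1/(-438 - 75*(-262))) = 3*(-1/262/(-513)) = 3*(-1/513*(-1/262)) = 3*(1/134406) = 1/44802 ≈ 2.2320e-5)
k + Q(-22)*(-134) = 1/44802 + (4/(9 - 22))*(-134) = 1/44802 + (4/(-13))*(-134) = 1/44802 + (4*(-1/13))*(-134) = 1/44802 - 4/13*(-134) = 1/44802 + 536/13 = 24013885/582426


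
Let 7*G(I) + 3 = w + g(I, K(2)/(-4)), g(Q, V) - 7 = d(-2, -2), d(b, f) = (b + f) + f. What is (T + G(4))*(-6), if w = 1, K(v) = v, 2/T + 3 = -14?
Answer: 186/119 ≈ 1.5630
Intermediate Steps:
T = -2/17 (T = 2/(-3 - 14) = 2/(-17) = 2*(-1/17) = -2/17 ≈ -0.11765)
d(b, f) = b + 2*f
g(Q, V) = 1 (g(Q, V) = 7 + (-2 + 2*(-2)) = 7 + (-2 - 4) = 7 - 6 = 1)
G(I) = -⅐ (G(I) = -3/7 + (1 + 1)/7 = -3/7 + (⅐)*2 = -3/7 + 2/7 = -⅐)
(T + G(4))*(-6) = (-2/17 - ⅐)*(-6) = -31/119*(-6) = 186/119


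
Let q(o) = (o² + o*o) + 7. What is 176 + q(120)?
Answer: 28983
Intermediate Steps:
q(o) = 7 + 2*o² (q(o) = (o² + o²) + 7 = 2*o² + 7 = 7 + 2*o²)
176 + q(120) = 176 + (7 + 2*120²) = 176 + (7 + 2*14400) = 176 + (7 + 28800) = 176 + 28807 = 28983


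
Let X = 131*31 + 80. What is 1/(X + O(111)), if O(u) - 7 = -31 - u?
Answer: 1/4006 ≈ 0.00024963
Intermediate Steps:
X = 4141 (X = 4061 + 80 = 4141)
O(u) = -24 - u (O(u) = 7 + (-31 - u) = -24 - u)
1/(X + O(111)) = 1/(4141 + (-24 - 1*111)) = 1/(4141 + (-24 - 111)) = 1/(4141 - 135) = 1/4006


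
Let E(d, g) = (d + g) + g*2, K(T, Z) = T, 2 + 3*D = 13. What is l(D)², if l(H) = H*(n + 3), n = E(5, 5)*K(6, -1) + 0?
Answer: 203401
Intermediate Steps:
D = 11/3 (D = -⅔ + (⅓)*13 = -⅔ + 13/3 = 11/3 ≈ 3.6667)
E(d, g) = d + 3*g (E(d, g) = (d + g) + 2*g = d + 3*g)
n = 120 (n = (5 + 3*5)*6 + 0 = (5 + 15)*6 + 0 = 20*6 + 0 = 120 + 0 = 120)
l(H) = 123*H (l(H) = H*(120 + 3) = H*123 = 123*H)
l(D)² = (123*(11/3))² = 451² = 203401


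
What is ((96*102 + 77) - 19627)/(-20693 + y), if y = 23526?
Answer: -9758/2833 ≈ -3.4444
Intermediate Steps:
((96*102 + 77) - 19627)/(-20693 + y) = ((96*102 + 77) - 19627)/(-20693 + 23526) = ((9792 + 77) - 19627)/2833 = (9869 - 19627)*(1/2833) = -9758*1/2833 = -9758/2833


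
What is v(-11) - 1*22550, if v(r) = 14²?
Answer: -22354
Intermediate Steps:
v(r) = 196
v(-11) - 1*22550 = 196 - 1*22550 = 196 - 22550 = -22354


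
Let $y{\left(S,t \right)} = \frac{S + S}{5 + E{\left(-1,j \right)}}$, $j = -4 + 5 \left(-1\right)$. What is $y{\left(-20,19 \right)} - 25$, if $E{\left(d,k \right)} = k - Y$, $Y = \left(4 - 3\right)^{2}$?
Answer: $-17$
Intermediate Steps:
$Y = 1$ ($Y = 1^{2} = 1$)
$j = -9$ ($j = -4 - 5 = -9$)
$E{\left(d,k \right)} = -1 + k$ ($E{\left(d,k \right)} = k - 1 = -1 + k$)
$y{\left(S,t \right)} = - \frac{2 S}{5}$ ($y{\left(S,t \right)} = \frac{S + S}{5 - 10} = \frac{2 S}{5 - 10} = \frac{2 S}{-5} = 2 S \left(- \frac{1}{5}\right) = - \frac{2 S}{5}$)
$y{\left(-20,19 \right)} - 25 = \left(- \frac{2}{5}\right) \left(-20\right) - 25 = 8 - 25 = -17$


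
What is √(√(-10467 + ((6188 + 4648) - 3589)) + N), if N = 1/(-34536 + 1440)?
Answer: √(-8274 + 547672608*I*√805)/16548 ≈ 5.3266 + 5.3266*I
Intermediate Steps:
N = -1/33096 (N = 1/(-33096) = -1/33096 ≈ -3.0215e-5)
√(√(-10467 + ((6188 + 4648) - 3589)) + N) = √(√(-10467 + ((6188 + 4648) - 3589)) - 1/33096) = √(√(-10467 + (10836 - 3589)) - 1/33096) = √(√(-10467 + 7247) - 1/33096) = √(√(-3220) - 1/33096) = √(2*I*√805 - 1/33096) = √(-1/33096 + 2*I*√805)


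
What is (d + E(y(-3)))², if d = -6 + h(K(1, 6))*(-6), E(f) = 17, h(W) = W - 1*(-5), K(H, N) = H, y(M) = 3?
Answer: 625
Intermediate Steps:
h(W) = 5 + W (h(W) = W + 5 = 5 + W)
d = -42 (d = -6 + (5 + 1)*(-6) = -6 + 6*(-6) = -6 - 36 = -42)
(d + E(y(-3)))² = (-42 + 17)² = (-25)² = 625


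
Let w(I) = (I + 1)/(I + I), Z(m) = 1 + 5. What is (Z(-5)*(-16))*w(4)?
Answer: -60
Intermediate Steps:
Z(m) = 6
w(I) = (1 + I)/(2*I) (w(I) = (1 + I)/((2*I)) = (1 + I)*(1/(2*I)) = (1 + I)/(2*I))
(Z(-5)*(-16))*w(4) = (6*(-16))*((1/2)*(1 + 4)/4) = -48*5/4 = -96*5/8 = -60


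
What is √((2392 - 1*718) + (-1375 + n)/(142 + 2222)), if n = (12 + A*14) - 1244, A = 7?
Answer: √2337302757/1182 ≈ 40.902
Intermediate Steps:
n = -1134 (n = (12 + 7*14) - 1244 = (12 + 98) - 1244 = 110 - 1244 = -1134)
√((2392 - 1*718) + (-1375 + n)/(142 + 2222)) = √((2392 - 1*718) + (-1375 - 1134)/(142 + 2222)) = √((2392 - 718) - 2509/2364) = √(1674 - 2509*1/2364) = √(1674 - 2509/2364) = √(3954827/2364) = √2337302757/1182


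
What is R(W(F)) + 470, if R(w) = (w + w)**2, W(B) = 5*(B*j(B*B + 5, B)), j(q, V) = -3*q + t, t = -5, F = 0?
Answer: 470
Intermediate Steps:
j(q, V) = -5 - 3*q (j(q, V) = -3*q - 5 = -5 - 3*q)
W(B) = 5*B*(-20 - 3*B**2) (W(B) = 5*(B*(-5 - 3*(B*B + 5))) = 5*(B*(-5 - 3*(B**2 + 5))) = 5*(B*(-5 - 3*(5 + B**2))) = 5*(B*(-5 + (-15 - 3*B**2))) = 5*(B*(-20 - 3*B**2)) = 5*B*(-20 - 3*B**2))
R(w) = 4*w**2 (R(w) = (2*w)**2 = 4*w**2)
R(W(F)) + 470 = 4*(-100*0 - 15*0**3)**2 + 470 = 4*(0 - 15*0)**2 + 470 = 4*(0 + 0)**2 + 470 = 4*0**2 + 470 = 4*0 + 470 = 0 + 470 = 470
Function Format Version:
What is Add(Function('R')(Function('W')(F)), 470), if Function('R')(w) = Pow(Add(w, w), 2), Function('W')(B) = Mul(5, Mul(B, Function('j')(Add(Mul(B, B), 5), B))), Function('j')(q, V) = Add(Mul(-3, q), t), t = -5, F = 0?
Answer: 470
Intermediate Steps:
Function('j')(q, V) = Add(-5, Mul(-3, q)) (Function('j')(q, V) = Add(Mul(-3, q), -5) = Add(-5, Mul(-3, q)))
Function('W')(B) = Mul(5, B, Add(-20, Mul(-3, Pow(B, 2)))) (Function('W')(B) = Mul(5, Mul(B, Add(-5, Mul(-3, Add(Mul(B, B), 5))))) = Mul(5, Mul(B, Add(-5, Mul(-3, Add(Pow(B, 2), 5))))) = Mul(5, Mul(B, Add(-5, Mul(-3, Add(5, Pow(B, 2)))))) = Mul(5, Mul(B, Add(-5, Add(-15, Mul(-3, Pow(B, 2)))))) = Mul(5, Mul(B, Add(-20, Mul(-3, Pow(B, 2))))) = Mul(5, B, Add(-20, Mul(-3, Pow(B, 2)))))
Function('R')(w) = Mul(4, Pow(w, 2)) (Function('R')(w) = Pow(Mul(2, w), 2) = Mul(4, Pow(w, 2)))
Add(Function('R')(Function('W')(F)), 470) = Add(Mul(4, Pow(Add(Mul(-100, 0), Mul(-15, Pow(0, 3))), 2)), 470) = Add(Mul(4, Pow(Add(0, Mul(-15, 0)), 2)), 470) = Add(Mul(4, Pow(Add(0, 0), 2)), 470) = Add(Mul(4, Pow(0, 2)), 470) = Add(Mul(4, 0), 470) = Add(0, 470) = 470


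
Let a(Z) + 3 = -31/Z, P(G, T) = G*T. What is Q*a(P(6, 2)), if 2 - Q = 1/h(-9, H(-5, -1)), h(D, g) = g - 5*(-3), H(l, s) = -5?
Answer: -1273/120 ≈ -10.608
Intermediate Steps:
h(D, g) = 15 + g (h(D, g) = g + 15 = 15 + g)
Q = 19/10 (Q = 2 - 1/(15 - 5) = 2 - 1/10 = 19/10 ≈ 1.9000)
a(Z) = -3 - 31/Z
Q*a(P(6, 2)) = 19*(-3 - 31/(6*2))/10 = 19*(-3 - 31/12)/10 = (19/10)*(-67/12) = -1273/120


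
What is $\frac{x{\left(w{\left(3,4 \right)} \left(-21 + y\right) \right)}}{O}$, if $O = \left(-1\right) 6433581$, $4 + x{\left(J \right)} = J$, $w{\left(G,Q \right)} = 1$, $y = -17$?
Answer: $\frac{2}{306361} \approx 6.5282 \cdot 10^{-6}$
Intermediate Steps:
$x{\left(J \right)} = -4 + J$
$O = -6433581$
$\frac{x{\left(w{\left(3,4 \right)} \left(-21 + y\right) \right)}}{O} = \frac{-4 + 1 \left(-21 - 17\right)}{-6433581} = \left(-4 + 1 \left(-38\right)\right) \left(- \frac{1}{6433581}\right) = \left(-4 - 38\right) \left(- \frac{1}{6433581}\right) = \left(-42\right) \left(- \frac{1}{6433581}\right) = \frac{2}{306361}$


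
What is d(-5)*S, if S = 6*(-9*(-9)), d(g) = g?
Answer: -2430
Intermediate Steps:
S = 486 (S = 6*81 = 486)
d(-5)*S = -5*486 = -2430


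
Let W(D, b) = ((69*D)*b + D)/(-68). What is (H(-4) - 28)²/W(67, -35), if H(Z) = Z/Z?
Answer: 1458/4757 ≈ 0.30650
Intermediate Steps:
W(D, b) = -D/68 - 69*D*b/68 (W(D, b) = (69*D*b + D)*(-1/68) = (D + 69*D*b)*(-1/68) = -D/68 - 69*D*b/68)
H(Z) = 1
(H(-4) - 28)²/W(67, -35) = (1 - 28)²/((-1/68*67*(1 + 69*(-35)))) = (-27)²/((-1/68*67*(1 - 2415))) = 729/((-1/68*67*(-2414))) = 729/(4757/2) = 729*(2/4757) = 1458/4757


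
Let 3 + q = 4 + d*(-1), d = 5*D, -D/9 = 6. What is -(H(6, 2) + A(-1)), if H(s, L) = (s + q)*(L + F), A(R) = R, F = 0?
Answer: -553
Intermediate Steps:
D = -54 (D = -9*6 = -54)
d = -270 (d = 5*(-54) = -270)
q = 271 (q = -3 + (4 - 270*(-1)) = -3 + (4 + 270) = -3 + 274 = 271)
H(s, L) = L*(271 + s) (H(s, L) = (s + 271)*(L + 0) = (271 + s)*L = L*(271 + s))
-(H(6, 2) + A(-1)) = -(2*(271 + 6) - 1) = -(2*277 - 1) = -(554 - 1) = -1*553 = -553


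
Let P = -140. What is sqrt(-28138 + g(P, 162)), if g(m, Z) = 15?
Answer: I*sqrt(28123) ≈ 167.7*I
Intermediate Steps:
sqrt(-28138 + g(P, 162)) = sqrt(-28138 + 15) = sqrt(-28123) = I*sqrt(28123)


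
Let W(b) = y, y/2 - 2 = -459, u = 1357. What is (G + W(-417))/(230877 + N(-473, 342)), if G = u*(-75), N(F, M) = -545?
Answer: -102689/230332 ≈ -0.44583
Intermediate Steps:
y = -914 (y = 4 + 2*(-459) = 4 - 918 = -914)
G = -101775 (G = 1357*(-75) = -101775)
W(b) = -914
(G + W(-417))/(230877 + N(-473, 342)) = (-101775 - 914)/(230877 - 545) = -102689/230332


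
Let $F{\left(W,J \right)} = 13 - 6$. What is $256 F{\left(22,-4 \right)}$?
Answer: $1792$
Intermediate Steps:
$F{\left(W,J \right)} = 7$ ($F{\left(W,J \right)} = 13 - 6 = 7$)
$256 F{\left(22,-4 \right)} = 256 \cdot 7 = 1792$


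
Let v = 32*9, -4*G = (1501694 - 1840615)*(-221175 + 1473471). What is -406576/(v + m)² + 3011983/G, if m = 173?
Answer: -43140063106301561/22550040799641234 ≈ -1.9131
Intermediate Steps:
G = 106107353154 (G = -(1501694 - 1840615)*(-221175 + 1473471)/4 = -(-338921)*1252296/4 = -¼*(-424429412616) = 106107353154)
v = 288
-406576/(v + m)² + 3011983/G = -406576/(288 + 173)² + 3011983/106107353154 = -406576/(461²) + 3011983*(1/106107353154) = -406576/212521 + 3011983/106107353154 = -43140063106301561/22550040799641234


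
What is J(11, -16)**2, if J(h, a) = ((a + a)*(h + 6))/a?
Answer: 1156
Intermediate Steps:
J(h, a) = 12 + 2*h (J(h, a) = ((2*a)*(6 + h))/a = (2*a*(6 + h))/a = 12 + 2*h)
J(11, -16)**2 = (12 + 2*11)**2 = (12 + 22)**2 = 34**2 = 1156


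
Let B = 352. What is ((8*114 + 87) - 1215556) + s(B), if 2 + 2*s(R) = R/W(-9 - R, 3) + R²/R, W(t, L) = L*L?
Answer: -10929262/9 ≈ -1.2144e+6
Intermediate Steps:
W(t, L) = L²
s(R) = -1 + 5*R/9 (s(R) = -1 + (R/(3²) + R²/R)/2 = -1 + (R/9 + R)/2 = -1 + (10*R/9)/2 = -1 + 5*R/9)
((8*114 + 87) - 1215556) + s(B) = ((8*114 + 87) - 1215556) + (-1 + (5/9)*352) = ((912 + 87) - 1215556) + (-1 + 1760/9) = (999 - 1215556) + 1751/9 = -1214557 + 1751/9 = -10929262/9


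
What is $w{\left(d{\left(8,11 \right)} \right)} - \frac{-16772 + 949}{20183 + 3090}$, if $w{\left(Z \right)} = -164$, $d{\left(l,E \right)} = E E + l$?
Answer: $- \frac{3800949}{23273} \approx -163.32$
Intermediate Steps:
$d{\left(l,E \right)} = l + E^{2}$ ($d{\left(l,E \right)} = E^{2} + l = l + E^{2}$)
$w{\left(d{\left(8,11 \right)} \right)} - \frac{-16772 + 949}{20183 + 3090} = -164 - \frac{-16772 + 949}{20183 + 3090} = -164 - - \frac{15823}{23273} = -164 + \frac{15823}{23273} = - \frac{3800949}{23273}$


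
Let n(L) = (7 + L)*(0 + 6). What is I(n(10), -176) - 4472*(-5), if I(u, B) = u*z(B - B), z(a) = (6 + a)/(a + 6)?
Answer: 22462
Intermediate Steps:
n(L) = 42 + 6*L (n(L) = (7 + L)*6 = 42 + 6*L)
z(a) = 1 (z(a) = (6 + a)/(6 + a) = 1)
I(u, B) = u (I(u, B) = u*1 = u)
I(n(10), -176) - 4472*(-5) = (42 + 6*10) - 4472*(-5) = (42 + 60) + 22360 = 102 + 22360 = 22462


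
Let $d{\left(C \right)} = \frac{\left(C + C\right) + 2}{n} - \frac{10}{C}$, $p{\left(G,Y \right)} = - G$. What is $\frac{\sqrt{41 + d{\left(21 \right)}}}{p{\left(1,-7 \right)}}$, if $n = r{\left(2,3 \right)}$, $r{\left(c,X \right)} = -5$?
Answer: $- \frac{\sqrt{349755}}{105} \approx -5.6324$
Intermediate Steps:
$n = -5$
$d{\left(C \right)} = - \frac{2}{5} - \frac{10}{C} - \frac{2 C}{5}$ ($d{\left(C \right)} = \frac{\left(C + C\right) + 2}{-5} - \frac{10}{C} = \left(2 C + 2\right) \left(- \frac{1}{5}\right) - \frac{10}{C} = \left(2 + 2 C\right) \left(- \frac{1}{5}\right) - \frac{10}{C} = \left(- \frac{2}{5} - \frac{2 C}{5}\right) - \frac{10}{C} = - \frac{2}{5} - \frac{10}{C} - \frac{2 C}{5}$)
$\frac{\sqrt{41 + d{\left(21 \right)}}}{p{\left(1,-7 \right)}} = \frac{\sqrt{41 + \frac{2 \left(-25 + 21 \left(-1 - 21\right)\right)}{5 \cdot 21}}}{\left(-1\right) 1} = \frac{\sqrt{41 + \frac{2}{5} \cdot \frac{1}{21} \left(-25 + 21 \left(-1 - 21\right)\right)}}{-1} = \sqrt{41 + \frac{2}{5} \cdot \frac{1}{21} \left(-25 + 21 \left(-22\right)\right)} \left(-1\right) = \sqrt{41 + \frac{2}{5} \cdot \frac{1}{21} \left(-25 - 462\right)} \left(-1\right) = \sqrt{41 + \frac{2}{5} \cdot \frac{1}{21} \left(-487\right)} \left(-1\right) = \sqrt{41 - \frac{974}{105}} \left(-1\right) = \sqrt{\frac{3331}{105}} \left(-1\right) = \frac{\sqrt{349755}}{105} \left(-1\right) = - \frac{\sqrt{349755}}{105}$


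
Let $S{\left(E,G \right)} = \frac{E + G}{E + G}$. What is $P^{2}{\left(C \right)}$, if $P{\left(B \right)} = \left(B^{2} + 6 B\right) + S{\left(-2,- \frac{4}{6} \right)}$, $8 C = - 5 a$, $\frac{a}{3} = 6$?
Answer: $\frac{923521}{256} \approx 3607.5$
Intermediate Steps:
$a = 18$ ($a = 3 \cdot 6 = 18$)
$S{\left(E,G \right)} = 1$
$C = - \frac{45}{4}$ ($C = \frac{\left(-5\right) 18}{8} = \frac{1}{8} \left(-90\right) = - \frac{45}{4} \approx -11.25$)
$P{\left(B \right)} = 1 + B^{2} + 6 B$ ($P{\left(B \right)} = \left(B^{2} + 6 B\right) + 1 = 1 + B^{2} + 6 B$)
$P^{2}{\left(C \right)} = \left(1 + \left(- \frac{45}{4}\right)^{2} + 6 \left(- \frac{45}{4}\right)\right)^{2} = \left(1 + \frac{2025}{16} - \frac{135}{2}\right)^{2} = \left(\frac{961}{16}\right)^{2} = \frac{923521}{256}$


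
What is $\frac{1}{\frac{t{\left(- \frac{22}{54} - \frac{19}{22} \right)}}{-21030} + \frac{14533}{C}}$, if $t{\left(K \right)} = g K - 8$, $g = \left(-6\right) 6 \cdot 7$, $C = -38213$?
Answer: $- \frac{13259719935}{5239789924} \approx -2.5306$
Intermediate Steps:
$g = -252$ ($g = \left(-36\right) 7 = -252$)
$t{\left(K \right)} = -8 - 252 K$ ($t{\left(K \right)} = - 252 K - 8 = -8 - 252 K$)
$\frac{1}{\frac{t{\left(- \frac{22}{54} - \frac{19}{22} \right)}}{-21030} + \frac{14533}{C}} = \frac{1}{\frac{-8 - 252 \left(- \frac{22}{54} - \frac{19}{22}\right)}{-21030} + \frac{14533}{-38213}} = \frac{1}{\left(-8 - 252 \left(\left(-22\right) \frac{1}{54} - \frac{19}{22}\right)\right) \left(- \frac{1}{21030}\right) + 14533 \left(- \frac{1}{38213}\right)} = \frac{1}{\left(-8 - 252 \left(- \frac{11}{27} - \frac{19}{22}\right)\right) \left(- \frac{1}{21030}\right) - \frac{14533}{38213}} = \frac{1}{\left(-8 - - \frac{10570}{33}\right) \left(- \frac{1}{21030}\right) - \frac{14533}{38213}} = \frac{1}{\left(-8 + \frac{10570}{33}\right) \left(- \frac{1}{21030}\right) - \frac{14533}{38213}} = \frac{1}{\frac{10306}{33} \left(- \frac{1}{21030}\right) - \frac{14533}{38213}} = \frac{1}{- \frac{5153}{346995} - \frac{14533}{38213}} = \frac{1}{- \frac{5239789924}{13259719935}} = - \frac{13259719935}{5239789924}$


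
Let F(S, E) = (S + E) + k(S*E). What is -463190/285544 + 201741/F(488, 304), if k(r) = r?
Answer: -204929951/760485256 ≈ -0.26947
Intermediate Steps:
F(S, E) = E + S + E*S (F(S, E) = (S + E) + S*E = (E + S) + E*S = E + S + E*S)
-463190/285544 + 201741/F(488, 304) = -463190/285544 + 201741/(304 + 488 + 304*488) = -463190*1/285544 + 201741/(304 + 488 + 148352) = -33085/20396 + 201741/149144 = -204929951/760485256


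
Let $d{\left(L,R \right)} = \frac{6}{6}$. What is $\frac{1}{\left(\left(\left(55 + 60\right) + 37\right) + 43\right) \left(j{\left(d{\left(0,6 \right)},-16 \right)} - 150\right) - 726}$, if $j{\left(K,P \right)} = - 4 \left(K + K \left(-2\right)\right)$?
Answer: $- \frac{1}{29196} \approx -3.4251 \cdot 10^{-5}$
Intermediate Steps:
$d{\left(L,R \right)} = 1$ ($d{\left(L,R \right)} = 6 \cdot \frac{1}{6} = 1$)
$j{\left(K,P \right)} = 4 K$ ($j{\left(K,P \right)} = - 4 \left(K - 2 K\right) = - 4 \left(- K\right) = 4 K$)
$\frac{1}{\left(\left(\left(55 + 60\right) + 37\right) + 43\right) \left(j{\left(d{\left(0,6 \right)},-16 \right)} - 150\right) - 726} = \frac{1}{\left(\left(\left(55 + 60\right) + 37\right) + 43\right) \left(4 \cdot 1 - 150\right) - 726} = \frac{1}{\left(\left(115 + 37\right) + 43\right) \left(4 - 150\right) - 726} = \frac{1}{\left(152 + 43\right) \left(-146\right) - 726} = \frac{1}{195 \left(-146\right) - 726} = \frac{1}{-28470 - 726} = \frac{1}{-29196} = - \frac{1}{29196}$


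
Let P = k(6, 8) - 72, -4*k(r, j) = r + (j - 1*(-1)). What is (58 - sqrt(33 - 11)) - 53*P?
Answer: 16291/4 - sqrt(22) ≈ 4068.1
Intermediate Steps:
k(r, j) = -1/4 - j/4 - r/4 (k(r, j) = -(r + (j - 1*(-1)))/4 = -(r + (j + 1))/4 = -(r + (1 + j))/4 = -(1 + j + r)/4 = -1/4 - j/4 - r/4)
P = -303/4 (P = (-1/4 - 1/4*8 - 1/4*6) - 72 = (-1/4 - 2 - 3/2) - 72 = -15/4 - 72 = -303/4 ≈ -75.750)
(58 - sqrt(33 - 11)) - 53*P = (58 - sqrt(33 - 11)) - 53*(-303/4) = (58 - sqrt(22)) + 16059/4 = 16291/4 - sqrt(22)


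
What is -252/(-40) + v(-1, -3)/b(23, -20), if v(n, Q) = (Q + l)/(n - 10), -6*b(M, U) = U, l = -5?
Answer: 717/110 ≈ 6.5182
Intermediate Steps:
b(M, U) = -U/6
v(n, Q) = (-5 + Q)/(-10 + n) (v(n, Q) = (Q - 5)/(n - 10) = (-5 + Q)/(-10 + n))
-252/(-40) + v(-1, -3)/b(23, -20) = -252/(-40) + ((-5 - 3)/(-10 - 1))/((-1/6*(-20))) = -252*(-1/40) + (-8/(-11))/(10/3) = 63/10 - 1/11*(-8)*(3/10) = 63/10 + (8/11)*(3/10) = 63/10 + 12/55 = 717/110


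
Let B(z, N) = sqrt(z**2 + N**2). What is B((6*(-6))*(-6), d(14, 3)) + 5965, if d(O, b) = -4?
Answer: 5965 + 4*sqrt(2917) ≈ 6181.0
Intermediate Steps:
B(z, N) = sqrt(N**2 + z**2)
B((6*(-6))*(-6), d(14, 3)) + 5965 = sqrt((-4)**2 + ((6*(-6))*(-6))**2) + 5965 = sqrt(16 + (-36*(-6))**2) + 5965 = sqrt(16 + 216**2) + 5965 = sqrt(16 + 46656) + 5965 = sqrt(46672) + 5965 = 4*sqrt(2917) + 5965 = 5965 + 4*sqrt(2917)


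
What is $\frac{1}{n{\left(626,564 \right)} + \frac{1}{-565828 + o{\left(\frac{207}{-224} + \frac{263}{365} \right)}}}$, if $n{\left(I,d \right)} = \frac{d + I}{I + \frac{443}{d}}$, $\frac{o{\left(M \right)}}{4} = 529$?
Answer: $\frac{28468019712}{54048656059} \approx 0.52671$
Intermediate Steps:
$o{\left(M \right)} = 2116$ ($o{\left(M \right)} = 4 \cdot 529 = 2116$)
$n{\left(I,d \right)} = \frac{I + d}{I + \frac{443}{d}}$
$\frac{1}{n{\left(626,564 \right)} + \frac{1}{-565828 + o{\left(\frac{207}{-224} + \frac{263}{365} \right)}}} = \frac{1}{\frac{564 \left(626 + 564\right)}{443 + 626 \cdot 564} + \frac{1}{-565828 + 2116}} = \frac{1}{564 \frac{1}{443 + 353064} \cdot 1190 + \frac{1}{-563712}} = \frac{1}{564 \cdot \frac{1}{353507} \cdot 1190 - \frac{1}{563712}} = \frac{1}{\frac{95880}{50501} - \frac{1}{563712}} = \frac{1}{\frac{54048656059}{28468019712}} = \frac{28468019712}{54048656059}$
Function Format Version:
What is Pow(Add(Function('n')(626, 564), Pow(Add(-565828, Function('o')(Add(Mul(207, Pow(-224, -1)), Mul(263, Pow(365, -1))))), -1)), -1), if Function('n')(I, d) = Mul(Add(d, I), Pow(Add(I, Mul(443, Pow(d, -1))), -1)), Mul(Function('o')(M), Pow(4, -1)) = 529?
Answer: Rational(28468019712, 54048656059) ≈ 0.52671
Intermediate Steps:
Function('o')(M) = 2116 (Function('o')(M) = Mul(4, 529) = 2116)
Function('n')(I, d) = Mul(Pow(Add(I, Mul(443, Pow(d, -1))), -1), Add(I, d)) (Function('n')(I, d) = Mul(Add(I, d), Pow(Add(I, Mul(443, Pow(d, -1))), -1)) = Mul(Pow(Add(I, Mul(443, Pow(d, -1))), -1), Add(I, d)))
Pow(Add(Function('n')(626, 564), Pow(Add(-565828, Function('o')(Add(Mul(207, Pow(-224, -1)), Mul(263, Pow(365, -1))))), -1)), -1) = Pow(Add(Mul(564, Pow(Add(443, Mul(626, 564)), -1), Add(626, 564)), Pow(Add(-565828, 2116), -1)), -1) = Pow(Add(Mul(564, Pow(Add(443, 353064), -1), 1190), Pow(-563712, -1)), -1) = Pow(Add(Mul(564, Pow(353507, -1), 1190), Rational(-1, 563712)), -1) = Pow(Add(Mul(564, Rational(1, 353507), 1190), Rational(-1, 563712)), -1) = Pow(Add(Rational(95880, 50501), Rational(-1, 563712)), -1) = Pow(Rational(54048656059, 28468019712), -1) = Rational(28468019712, 54048656059)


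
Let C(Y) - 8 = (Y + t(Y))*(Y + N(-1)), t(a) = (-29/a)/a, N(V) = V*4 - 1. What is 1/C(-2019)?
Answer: 4076361/16657902536200 ≈ 2.4471e-7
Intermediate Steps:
N(V) = -1 + 4*V (N(V) = 4*V - 1 = -1 + 4*V)
t(a) = -29/a²
C(Y) = 8 + (-5 + Y)*(Y - 29/Y²) (C(Y) = 8 + (Y - 29/Y²)*(Y + (-1 + 4*(-1))) = 8 + (Y - 29/Y²)*(Y + (-1 - 4)) = 8 + (Y - 29/Y²)*(Y - 5) = 8 + (Y - 29/Y²)*(-5 + Y) = 8 + (-5 + Y)*(Y - 29/Y²))
1/C(-2019) = 1/(8 + (-2019)² - 29/(-2019) - 5*(-2019) + 145/(-2019)²) = 1/(8 + 4076361 - 29*(-1/2019) + 10095 + 145*(1/4076361)) = 1/(8 + 4076361 + 29/2019 + 10095 + 145/4076361) = 1/(16657902536200/4076361) = 4076361/16657902536200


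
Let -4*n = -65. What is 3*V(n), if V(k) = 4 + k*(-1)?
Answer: -147/4 ≈ -36.750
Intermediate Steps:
n = 65/4 (n = -¼*(-65) = 65/4 ≈ 16.250)
V(k) = 4 - k
3*V(n) = 3*(4 - 1*65/4) = 3*(4 - 65/4) = 3*(-49/4) = -147/4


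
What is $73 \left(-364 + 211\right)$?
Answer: $-11169$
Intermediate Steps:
$73 \left(-364 + 211\right) = 73 \left(-153\right) = -11169$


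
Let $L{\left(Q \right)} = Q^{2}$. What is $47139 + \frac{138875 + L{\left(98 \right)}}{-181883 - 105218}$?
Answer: $\frac{13533505560}{287101} \approx 47139.0$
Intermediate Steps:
$47139 + \frac{138875 + L{\left(98 \right)}}{-181883 - 105218} = 47139 + \frac{138875 + 98^{2}}{-181883 - 105218} = 47139 + \frac{138875 + 9604}{-287101} = 47139 + 148479 \left(- \frac{1}{287101}\right) = 47139 - \frac{148479}{287101} = \frac{13533505560}{287101}$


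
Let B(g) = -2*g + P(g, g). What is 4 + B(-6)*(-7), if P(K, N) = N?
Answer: -38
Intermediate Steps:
B(g) = -g (B(g) = -2*g + g = -g)
4 + B(-6)*(-7) = 4 - 1*(-6)*(-7) = 4 + 6*(-7) = 4 - 42 = -38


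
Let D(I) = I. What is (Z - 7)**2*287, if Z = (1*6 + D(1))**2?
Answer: 506268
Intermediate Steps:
Z = 49 (Z = (1*6 + 1)**2 = (6 + 1)**2 = 7**2 = 49)
(Z - 7)**2*287 = (49 - 7)**2*287 = 42**2*287 = 1764*287 = 506268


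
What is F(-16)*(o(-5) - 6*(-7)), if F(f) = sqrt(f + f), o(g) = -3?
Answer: 156*I*sqrt(2) ≈ 220.62*I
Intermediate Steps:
F(f) = sqrt(2)*sqrt(f) (F(f) = sqrt(2*f) = sqrt(2)*sqrt(f))
F(-16)*(o(-5) - 6*(-7)) = (sqrt(2)*sqrt(-16))*(-3 - 6*(-7)) = (sqrt(2)*(4*I))*(-3 + 42) = (4*I*sqrt(2))*39 = 156*I*sqrt(2)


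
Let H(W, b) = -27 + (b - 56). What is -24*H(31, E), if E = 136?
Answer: -1272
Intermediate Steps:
H(W, b) = -83 + b (H(W, b) = -27 + (-56 + b) = -83 + b)
-24*H(31, E) = -24*(-83 + 136) = -24*53 = -1272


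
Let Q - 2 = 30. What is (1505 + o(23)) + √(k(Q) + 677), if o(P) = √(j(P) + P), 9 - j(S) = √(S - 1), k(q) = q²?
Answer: 1505 + √(32 - √22) + 9*√21 ≈ 1551.5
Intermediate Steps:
Q = 32 (Q = 2 + 30 = 32)
j(S) = 9 - √(-1 + S) (j(S) = 9 - √(S - 1) = 9 - √(-1 + S))
o(P) = √(9 + P - √(-1 + P)) (o(P) = √((9 - √(-1 + P)) + P) = √(9 + P - √(-1 + P)))
(1505 + o(23)) + √(k(Q) + 677) = (1505 + √(9 + 23 - √(-1 + 23))) + √(32² + 677) = (1505 + √(9 + 23 - √22)) + √(1024 + 677) = (1505 + √(32 - √22)) + √1701 = (1505 + √(32 - √22)) + 9*√21 = 1505 + √(32 - √22) + 9*√21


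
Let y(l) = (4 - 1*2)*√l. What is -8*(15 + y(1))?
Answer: -136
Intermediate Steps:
y(l) = 2*√l (y(l) = (4 - 2)*√l = 2*√l)
-8*(15 + y(1)) = -8*(15 + 2*√1) = -8*(15 + 2*1) = -8*(15 + 2) = -8*17 = -136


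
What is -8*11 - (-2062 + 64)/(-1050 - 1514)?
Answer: -113815/1282 ≈ -88.779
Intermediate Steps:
-8*11 - (-2062 + 64)/(-1050 - 1514) = -88 - (-1998)/(-2564) = -88 - (-1998)*(-1)/2564 = -88 - 1*999/1282 = -88 - 999/1282 = -113815/1282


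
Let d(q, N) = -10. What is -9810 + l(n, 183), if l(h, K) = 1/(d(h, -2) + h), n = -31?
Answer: -402211/41 ≈ -9810.0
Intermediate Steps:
l(h, K) = 1/(-10 + h)
-9810 + l(n, 183) = -9810 + 1/(-10 - 31) = -9810 + 1/(-41) = -9810 - 1/41 = -402211/41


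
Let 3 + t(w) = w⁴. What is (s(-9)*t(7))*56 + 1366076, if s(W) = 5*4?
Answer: 4051836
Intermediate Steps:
t(w) = -3 + w⁴
s(W) = 20
(s(-9)*t(7))*56 + 1366076 = (20*(-3 + 7⁴))*56 + 1366076 = (20*(-3 + 2401))*56 + 1366076 = (20*2398)*56 + 1366076 = 47960*56 + 1366076 = 2685760 + 1366076 = 4051836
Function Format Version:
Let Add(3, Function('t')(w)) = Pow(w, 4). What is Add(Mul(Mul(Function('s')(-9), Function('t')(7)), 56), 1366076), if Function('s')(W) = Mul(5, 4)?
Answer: 4051836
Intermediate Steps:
Function('t')(w) = Add(-3, Pow(w, 4))
Function('s')(W) = 20
Add(Mul(Mul(Function('s')(-9), Function('t')(7)), 56), 1366076) = Add(Mul(Mul(20, Add(-3, Pow(7, 4))), 56), 1366076) = Add(Mul(Mul(20, Add(-3, 2401)), 56), 1366076) = Add(Mul(Mul(20, 2398), 56), 1366076) = Add(Mul(47960, 56), 1366076) = Add(2685760, 1366076) = 4051836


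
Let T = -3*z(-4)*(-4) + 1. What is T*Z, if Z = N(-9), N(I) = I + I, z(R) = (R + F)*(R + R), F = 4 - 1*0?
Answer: -18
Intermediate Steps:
F = 4 (F = 4 + 0 = 4)
z(R) = 2*R*(4 + R) (z(R) = (R + 4)*(R + R) = (4 + R)*(2*R) = 2*R*(4 + R))
N(I) = 2*I
Z = -18 (Z = 2*(-9) = -18)
T = 1 (T = -3*2*(-4)*(4 - 4)*(-4) + 1 = -3*2*(-4)*0*(-4) + 1 = -0*(-4) + 1 = -3*0 + 1 = 0 + 1 = 1)
T*Z = 1*(-18) = -18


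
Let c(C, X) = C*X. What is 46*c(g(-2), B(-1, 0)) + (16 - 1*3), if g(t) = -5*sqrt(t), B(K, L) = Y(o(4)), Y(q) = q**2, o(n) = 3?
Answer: 13 - 2070*I*sqrt(2) ≈ 13.0 - 2927.4*I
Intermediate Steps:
B(K, L) = 9 (B(K, L) = 3**2 = 9)
46*c(g(-2), B(-1, 0)) + (16 - 1*3) = 46*(-5*I*sqrt(2)*9) + (16 - 1*3) = 46*(-5*I*sqrt(2)*9) + (16 - 3) = 46*(-5*I*sqrt(2)*9) + 13 = 46*(-45*I*sqrt(2)) + 13 = -2070*I*sqrt(2) + 13 = 13 - 2070*I*sqrt(2)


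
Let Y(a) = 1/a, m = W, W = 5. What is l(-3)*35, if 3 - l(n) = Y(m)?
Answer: 98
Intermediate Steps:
m = 5
l(n) = 14/5 (l(n) = 3 - 1/5 = 3 - 1*⅕ = 3 - ⅕ = 14/5)
l(-3)*35 = (14/5)*35 = 98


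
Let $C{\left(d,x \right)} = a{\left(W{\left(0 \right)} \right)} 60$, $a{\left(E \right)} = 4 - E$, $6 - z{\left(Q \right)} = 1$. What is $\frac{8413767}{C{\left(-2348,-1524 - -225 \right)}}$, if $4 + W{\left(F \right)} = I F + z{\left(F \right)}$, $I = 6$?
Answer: $\frac{934863}{20} \approx 46743.0$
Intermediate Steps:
$z{\left(Q \right)} = 5$ ($z{\left(Q \right)} = 6 - 1 = 5$)
$W{\left(F \right)} = 1 + 6 F$ ($W{\left(F \right)} = -4 + \left(6 F + 5\right) = -4 + \left(5 + 6 F\right) = 1 + 6 F$)
$C{\left(d,x \right)} = 180$ ($C{\left(d,x \right)} = \left(4 - \left(1 + 6 \cdot 0\right)\right) 60 = \left(4 - \left(1 + 0\right)\right) 60 = \left(4 - 1\right) 60 = 3 \cdot 60 = 180$)
$\frac{8413767}{C{\left(-2348,-1524 - -225 \right)}} = \frac{8413767}{180} = 8413767 \cdot \frac{1}{180} = \frac{934863}{20}$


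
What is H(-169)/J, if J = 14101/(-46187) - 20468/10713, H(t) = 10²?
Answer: -49480133100/1096419529 ≈ -45.129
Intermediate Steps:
H(t) = 100
J = -1096419529/494801331 (J = 14101*(-1/46187) - 20468*1/10713 = -14101/46187 - 20468/10713 = -1096419529/494801331 ≈ -2.2159)
H(-169)/J = 100/(-1096419529/494801331) = 100*(-494801331/1096419529) = -49480133100/1096419529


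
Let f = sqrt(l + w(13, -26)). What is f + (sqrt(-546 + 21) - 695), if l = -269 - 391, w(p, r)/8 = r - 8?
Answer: -695 + 2*I*sqrt(233) + 5*I*sqrt(21) ≈ -695.0 + 53.442*I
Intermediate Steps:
w(p, r) = -64 + 8*r (w(p, r) = 8*(r - 8) = 8*(-8 + r) = -64 + 8*r)
l = -660
f = 2*I*sqrt(233) (f = sqrt(-660 + (-64 + 8*(-26))) = sqrt(-660 + (-64 - 208)) = sqrt(-660 - 272) = sqrt(-932) = 2*I*sqrt(233) ≈ 30.529*I)
f + (sqrt(-546 + 21) - 695) = 2*I*sqrt(233) + (sqrt(-546 + 21) - 695) = 2*I*sqrt(233) + (sqrt(-525) - 695) = 2*I*sqrt(233) + (5*I*sqrt(21) - 695) = 2*I*sqrt(233) + (-695 + 5*I*sqrt(21)) = -695 + 2*I*sqrt(233) + 5*I*sqrt(21)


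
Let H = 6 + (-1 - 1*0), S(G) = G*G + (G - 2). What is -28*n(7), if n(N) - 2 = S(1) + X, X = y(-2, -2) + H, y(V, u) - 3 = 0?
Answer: -280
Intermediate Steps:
y(V, u) = 3 (y(V, u) = 3 + 0 = 3)
S(G) = -2 + G + G² (S(G) = G² + (-2 + G) = -2 + G + G²)
H = 5 (H = 6 + (-1 + 0) = 6 - 1 = 5)
X = 8 (X = 3 + 5 = 8)
n(N) = 10 (n(N) = 2 + ((-2 + 1 + 1²) + 8) = 2 + ((-2 + 1 + 1) + 8) = 2 + (0 + 8) = 2 + 8 = 10)
-28*n(7) = -28*10 = -280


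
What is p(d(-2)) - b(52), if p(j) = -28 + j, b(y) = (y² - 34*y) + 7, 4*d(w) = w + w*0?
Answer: -1943/2 ≈ -971.50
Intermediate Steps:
d(w) = w/4 (d(w) = (w + w*0)/4 = (w + 0)/4 = w/4)
b(y) = 7 + y² - 34*y
p(d(-2)) - b(52) = (-28 + (¼)*(-2)) - (7 + 52² - 34*52) = (-28 - ½) - (7 + 2704 - 1768) = -57/2 - 1*943 = -57/2 - 943 = -1943/2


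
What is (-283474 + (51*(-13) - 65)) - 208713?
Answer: -492915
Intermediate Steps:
(-283474 + (51*(-13) - 65)) - 208713 = (-283474 + (-663 - 65)) - 208713 = (-283474 - 728) - 208713 = -284202 - 208713 = -492915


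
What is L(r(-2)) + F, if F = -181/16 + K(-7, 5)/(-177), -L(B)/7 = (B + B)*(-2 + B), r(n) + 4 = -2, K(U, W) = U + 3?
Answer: -1935077/2832 ≈ -683.29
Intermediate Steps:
K(U, W) = 3 + U
r(n) = -6 (r(n) = -4 - 2 = -6)
L(B) = -14*B*(-2 + B) (L(B) = -7*(B + B)*(-2 + B) = -7*2*B*(-2 + B) = -14*B*(-2 + B))
F = -31973/2832 (F = -181/16 + (3 - 7)/(-177) = -181*1/16 - 4*(-1/177) = -181/16 + 4/177 = -31973/2832 ≈ -11.290)
L(r(-2)) + F = 14*(-6)*(2 - 1*(-6)) - 31973/2832 = 14*(-6)*(2 + 6) - 31973/2832 = 14*(-6)*8 - 31973/2832 = -672 - 31973/2832 = -1935077/2832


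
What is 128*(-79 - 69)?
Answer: -18944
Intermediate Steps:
128*(-79 - 69) = 128*(-148) = -18944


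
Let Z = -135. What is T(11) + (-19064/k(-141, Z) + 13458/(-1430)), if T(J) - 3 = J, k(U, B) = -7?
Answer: 13653727/5005 ≈ 2728.0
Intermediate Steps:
T(J) = 3 + J
T(11) + (-19064/k(-141, Z) + 13458/(-1430)) = (3 + 11) + (-19064/(-7) + 13458/(-1430)) = 14 + (-19064*(-1/7) + 13458*(-1/1430)) = 14 + (19064/7 - 6729/715) = 14 + 13583657/5005 = 13653727/5005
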